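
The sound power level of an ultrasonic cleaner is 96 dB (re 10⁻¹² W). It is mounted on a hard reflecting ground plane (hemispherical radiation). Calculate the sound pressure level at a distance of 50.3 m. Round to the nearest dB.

54 dB

L_p = L_w − 10·log₁₀(2π·r²) with r = 50.3 m.
2π·r² = 1.59e+04 m², 10·log₁₀ of that is 42.013 dB.
L_p = 96 − 42.013 = 53.99 dB.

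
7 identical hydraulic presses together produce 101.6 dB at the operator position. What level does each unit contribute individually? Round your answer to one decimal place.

For N identical incoherent sources L_total = L₁ + 10·log₁₀ N, so L₁ = 101.6 − 10·log₁₀(7) = 101.6 − 8.451.

93.1 dB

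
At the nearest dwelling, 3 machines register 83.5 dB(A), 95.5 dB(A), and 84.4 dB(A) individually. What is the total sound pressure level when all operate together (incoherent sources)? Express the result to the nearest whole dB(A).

96 dB(A)

For uncorrelated sources the intensities add, so convert each level to linear form, sum, and take 10·log₁₀ of the total.
Σ 10^(L/10) = 10^(83.5/10) + 10^(95.5/10) + 10^(84.4/10) = 4.047e+09.
L_total = 10·log₁₀(4.047e+09) = 96.07 dB(A).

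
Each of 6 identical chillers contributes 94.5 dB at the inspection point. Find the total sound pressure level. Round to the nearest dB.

With 6 equal, uncorrelated contributions the intensity is 6× that of one unit, giving a rise of 10·log₁₀ 6.
L_total = 94.5 + 10·log₁₀(6) = 94.5 + 7.782 = 102.28 dB.

102 dB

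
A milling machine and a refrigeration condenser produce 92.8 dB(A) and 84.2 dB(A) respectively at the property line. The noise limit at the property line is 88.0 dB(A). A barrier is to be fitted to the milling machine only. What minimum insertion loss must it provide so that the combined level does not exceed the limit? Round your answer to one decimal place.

Fixed contribution from the other source: Σ 10^(L/10) = 10^(84.2/10) = 2.630e+08 (84.20 dB(A)).
The limit corresponds to 10^(88.0/10) = 6.310e+08; subtracting the fixed part leaves 3.679e+08 for the milling machine, i.e. 85.66 dB(A).
Required insertion loss = 92.8 − 85.66 = 7.14 dB.

7.1 dB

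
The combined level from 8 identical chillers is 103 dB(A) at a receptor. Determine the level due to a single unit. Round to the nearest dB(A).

94 dB(A)

8 equal contributions raise the level by 10·log₁₀ 8 = 9.031 dB, so each unit alone gives 103 − 9.031.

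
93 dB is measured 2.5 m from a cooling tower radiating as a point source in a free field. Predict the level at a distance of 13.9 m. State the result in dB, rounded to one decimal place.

For a point source, L₂ = L₁ − 20·log₁₀(r₂/r₁).
L₂ = 93 − 20·log₁₀(13.9/2.5) = 93 − 14.901 = 78.10 dB.

78.1 dB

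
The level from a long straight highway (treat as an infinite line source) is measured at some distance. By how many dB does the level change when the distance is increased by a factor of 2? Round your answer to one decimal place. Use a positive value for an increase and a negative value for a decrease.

-3.0 dB

Line-source spreading: ΔL = −10·log₁₀(r₂/r₁).
ΔL = −10·log₁₀(2) = -3.01 dB.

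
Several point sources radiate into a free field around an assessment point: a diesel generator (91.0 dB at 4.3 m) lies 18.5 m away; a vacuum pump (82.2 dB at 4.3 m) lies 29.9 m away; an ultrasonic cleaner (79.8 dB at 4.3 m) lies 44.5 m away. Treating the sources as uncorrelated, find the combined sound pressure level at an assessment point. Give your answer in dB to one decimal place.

Apply inverse-square spreading to bring every level to the receiver, then sum 10^(L/10).
diesel generator: 91.0 − 20·log₁₀(18.5/4.3) = 91.0 − 12.67 = 78.33 dB.
vacuum pump: 82.2 − 20·log₁₀(29.9/4.3) = 82.2 − 16.84 = 65.36 dB.
ultrasonic cleaner: 79.8 − 20·log₁₀(44.5/4.3) = 79.8 − 20.30 = 59.50 dB.
Σ 10^(L/10) = 7.234e+07 → L_total = 10·log₁₀(7.234e+07) = 78.59 dB.

78.6 dB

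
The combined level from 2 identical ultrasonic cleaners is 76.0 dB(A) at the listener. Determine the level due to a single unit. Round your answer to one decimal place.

73.0 dB(A)

For N identical incoherent sources L_total = L₁ + 10·log₁₀ N, so L₁ = 76.0 − 10·log₁₀(2) = 76.0 − 3.010.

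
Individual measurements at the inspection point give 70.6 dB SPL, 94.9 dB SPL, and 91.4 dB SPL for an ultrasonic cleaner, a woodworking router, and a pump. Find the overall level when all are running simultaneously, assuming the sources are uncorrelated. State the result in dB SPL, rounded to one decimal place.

Incoherent sources combine by intensity addition: L_total = 10·log₁₀(Σ 10^(L_i/10)).
Σ 10^(L/10) = 10^(70.6/10) + 10^(94.9/10) + 10^(91.4/10) = 4.482e+09.
L_total = 10·log₁₀(4.482e+09) = 96.51 dB SPL.

96.5 dB SPL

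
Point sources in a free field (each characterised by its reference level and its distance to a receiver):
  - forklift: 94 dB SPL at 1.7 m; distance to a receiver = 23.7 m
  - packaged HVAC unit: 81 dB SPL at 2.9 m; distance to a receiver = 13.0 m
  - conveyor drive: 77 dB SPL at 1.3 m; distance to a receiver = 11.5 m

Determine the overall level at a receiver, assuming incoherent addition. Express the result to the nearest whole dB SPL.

First find each source's level at the receiver (point-source: −20·log₁₀(r/r_ref)), then combine on an intensity basis.
forklift: 94 − 20·log₁₀(23.7/1.7) = 94 − 22.89 = 71.11 dB SPL.
packaged HVAC unit: 81 − 20·log₁₀(13.0/2.9) = 81 − 13.03 = 67.97 dB SPL.
conveyor drive: 77 − 20·log₁₀(11.5/1.3) = 77 − 18.94 = 58.06 dB SPL.
Σ 10^(L/10) = 1.983e+07 → L_total = 10·log₁₀(1.983e+07) = 72.97 dB SPL.

73 dB SPL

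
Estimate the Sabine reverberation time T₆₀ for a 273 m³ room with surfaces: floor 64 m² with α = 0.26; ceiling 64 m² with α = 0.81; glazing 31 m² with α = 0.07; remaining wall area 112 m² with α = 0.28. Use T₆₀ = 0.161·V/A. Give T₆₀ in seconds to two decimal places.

0.43 s

A = Σ Sᵢαᵢ = 64·0.26 + 64·0.81 + 31·0.07 + 112·0.28 = 102.01 m².
T₆₀ = 0.161·V/A = 0.161·273/102.01 = 0.431 s.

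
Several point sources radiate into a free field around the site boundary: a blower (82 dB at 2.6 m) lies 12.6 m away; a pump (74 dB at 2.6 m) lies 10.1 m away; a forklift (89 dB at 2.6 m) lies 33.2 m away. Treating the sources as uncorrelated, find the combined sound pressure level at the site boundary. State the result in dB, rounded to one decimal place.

71.2 dB

First find each source's level at the receiver (point-source: −20·log₁₀(r/r_ref)), then combine on an intensity basis.
blower: 82 − 20·log₁₀(12.6/2.6) = 82 − 13.71 = 68.29 dB.
pump: 74 − 20·log₁₀(10.1/2.6) = 74 − 11.79 = 62.21 dB.
forklift: 89 − 20·log₁₀(33.2/2.6) = 89 − 22.12 = 66.88 dB.
Σ 10^(L/10) = 1.328e+07 → L_total = 10·log₁₀(1.328e+07) = 71.23 dB.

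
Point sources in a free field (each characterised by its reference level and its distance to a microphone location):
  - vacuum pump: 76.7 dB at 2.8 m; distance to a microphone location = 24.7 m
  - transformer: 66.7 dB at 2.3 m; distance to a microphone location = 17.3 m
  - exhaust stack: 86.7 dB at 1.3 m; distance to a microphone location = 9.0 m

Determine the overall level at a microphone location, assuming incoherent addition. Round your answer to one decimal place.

70.2 dB

Propagate each source to the receiver with L = L_ref − 20·log₁₀(r/r_ref), then add intensities.
vacuum pump: 76.7 − 20·log₁₀(24.7/2.8) = 76.7 − 18.91 = 57.79 dB.
transformer: 66.7 − 20·log₁₀(17.3/2.3) = 66.7 − 17.53 = 49.17 dB.
exhaust stack: 86.7 − 20·log₁₀(9.0/1.3) = 86.7 − 16.81 = 69.89 dB.
Σ 10^(L/10) = 1.044e+07 → L_total = 10·log₁₀(1.044e+07) = 70.19 dB.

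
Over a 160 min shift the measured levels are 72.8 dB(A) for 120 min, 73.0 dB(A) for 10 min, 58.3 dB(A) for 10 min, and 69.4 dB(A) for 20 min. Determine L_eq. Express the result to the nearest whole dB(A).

72 dB(A)

Weight each interval's intensity by its duration and average over T = 160 min:
Σ tᵢ·10^(Lᵢ/10) = 120·10^(72.8/10) + 10·10^(73.0/10) + 10·10^(58.3/10) + 20·10^(69.4/10) = 2.667e+09.
L_eq = 10·log₁₀(2.667e+09/160) = 72.22 dB(A).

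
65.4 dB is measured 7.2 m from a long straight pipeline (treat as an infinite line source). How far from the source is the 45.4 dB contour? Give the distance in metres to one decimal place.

720.0 m

For a line source L₁ − L₂ = 10·log₁₀(r₂/r₁), so r₂ = r₁·10^((L₁−L₂)/10).
r₂ = 7.2·10^((65.4−45.4)/10) = 7.2·10^(20.0/10) = 720.00 m.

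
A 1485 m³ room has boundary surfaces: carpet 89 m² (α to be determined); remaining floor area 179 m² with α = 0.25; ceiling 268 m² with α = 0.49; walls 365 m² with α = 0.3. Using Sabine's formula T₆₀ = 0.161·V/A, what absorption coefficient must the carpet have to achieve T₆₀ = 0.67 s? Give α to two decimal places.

0.80

A = 0.161·V/T₆₀ = 0.161·1485/0.67 = 356.84 m² sabins.
Absorption from the other surfaces = 179·0.25 + 268·0.49 + 365·0.3 = 285.57 m², so the carpet must supply 71.27 m² over 89 m².
α = 71.27/89 = 0.801.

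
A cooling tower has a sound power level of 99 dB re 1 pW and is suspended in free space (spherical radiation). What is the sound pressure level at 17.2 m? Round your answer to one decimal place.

63.3 dB

The power spreads over a sphere of area 4π·r², so L_p = L_w − 10·log₁₀(4π·r²).
4π·r² = 3718 m², 10·log₁₀ of that is 35.703 dB.
L_p = 99 − 35.703 = 63.30 dB.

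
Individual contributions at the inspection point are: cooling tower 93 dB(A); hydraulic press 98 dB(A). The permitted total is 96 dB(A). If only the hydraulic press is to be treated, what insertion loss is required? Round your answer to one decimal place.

Everything except the hydraulic press sums to 10^(93/10) = 1.995e+09 in linear terms, 93.00 dB(A).
The limit corresponds to 10^(96/10) = 3.981e+09; subtracting the fixed part leaves 1.986e+09 for the hydraulic press, i.e. 92.98 dB(A).
Required insertion loss = 98 − 92.98 = 5.02 dB.

5.0 dB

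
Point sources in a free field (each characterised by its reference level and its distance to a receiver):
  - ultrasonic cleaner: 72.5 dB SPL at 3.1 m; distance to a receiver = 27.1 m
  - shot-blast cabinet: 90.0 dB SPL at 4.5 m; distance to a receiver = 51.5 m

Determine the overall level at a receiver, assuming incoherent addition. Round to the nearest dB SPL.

Apply inverse-square spreading to bring every level to the receiver, then sum 10^(L/10).
ultrasonic cleaner: 72.5 − 20·log₁₀(27.1/3.1) = 72.5 − 18.83 = 53.67 dB SPL.
shot-blast cabinet: 90.0 − 20·log₁₀(51.5/4.5) = 90.0 − 21.17 = 68.83 dB SPL.
Σ 10^(L/10) = 7.868e+06 → L_total = 10·log₁₀(7.868e+06) = 68.96 dB SPL.

69 dB SPL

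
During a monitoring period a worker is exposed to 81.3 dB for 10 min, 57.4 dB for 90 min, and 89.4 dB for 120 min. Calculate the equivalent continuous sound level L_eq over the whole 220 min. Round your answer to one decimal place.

86.8 dB

L_eq = 10·log₁₀[(1/T)·Σ tᵢ·10^(Lᵢ/10)] with T = 220 min.
Σ tᵢ·10^(Lᵢ/10) = 10·10^(81.3/10) + 90·10^(57.4/10) + 120·10^(89.4/10) = 1.059e+11.
L_eq = 10·log₁₀(1.059e+11/220) = 86.83 dB.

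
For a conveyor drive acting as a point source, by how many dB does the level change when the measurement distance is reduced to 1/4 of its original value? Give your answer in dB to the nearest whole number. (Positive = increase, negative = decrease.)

A point source loses 6 dB per doubling of distance; generally ΔL = −20·log₁₀(r₂/r₁).
ΔL = −20·log₁₀(0.25) = +12.04 dB.

+12 dB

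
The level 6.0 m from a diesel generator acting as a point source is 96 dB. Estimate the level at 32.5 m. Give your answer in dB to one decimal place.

81.3 dB

For a point source, L₂ = L₁ − 20·log₁₀(r₂/r₁).
L₂ = 96 − 20·log₁₀(32.5/6.0) = 96 − 14.675 = 81.33 dB.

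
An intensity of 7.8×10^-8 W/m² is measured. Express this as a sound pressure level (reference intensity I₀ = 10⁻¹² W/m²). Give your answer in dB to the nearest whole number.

I/I₀ = 7.8×10^-8/10⁻¹² = 7.8×10^4, and L = 10·log₁₀(I/I₀).
L = 10·(0.8921 + 4) = 48.92 dB.

49 dB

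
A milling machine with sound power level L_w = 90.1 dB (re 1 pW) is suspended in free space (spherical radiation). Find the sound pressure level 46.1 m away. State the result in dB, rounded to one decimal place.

45.8 dB

The power spreads over a sphere of area 4π·r², so L_p = L_w − 10·log₁₀(4π·r²).
4π·r² = 2.671e+04 m², 10·log₁₀ of that is 44.266 dB.
L_p = 90.1 − 44.266 = 45.83 dB.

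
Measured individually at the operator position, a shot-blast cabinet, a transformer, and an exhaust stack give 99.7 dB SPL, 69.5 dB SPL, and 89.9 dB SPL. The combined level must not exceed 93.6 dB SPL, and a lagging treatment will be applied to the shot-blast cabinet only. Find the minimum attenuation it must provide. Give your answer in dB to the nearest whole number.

9 dB

The untreated sources together contribute 10^(69.5/10) + 10^(89.9/10) = 9.861e+08, i.e. 89.94 dB SPL.
The limit corresponds to 10^(93.6/10) = 2.291e+09; subtracting the fixed part leaves 1.305e+09 for the shot-blast cabinet, i.e. 91.16 dB SPL.
So the shot-blast cabinet must be reduced from 99.7 to 91.16 dB SPL: IL = 8.54 dB.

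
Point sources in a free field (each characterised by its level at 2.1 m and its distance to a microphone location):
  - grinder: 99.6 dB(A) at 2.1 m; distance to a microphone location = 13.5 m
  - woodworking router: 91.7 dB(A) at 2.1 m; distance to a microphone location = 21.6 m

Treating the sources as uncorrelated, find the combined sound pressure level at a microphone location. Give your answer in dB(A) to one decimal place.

83.7 dB(A)

First find each source's level at the receiver (point-source: −20·log₁₀(r/r_ref)), then combine on an intensity basis.
grinder: 99.6 − 20·log₁₀(13.5/2.1) = 99.6 − 16.16 = 83.44 dB(A).
woodworking router: 91.7 − 20·log₁₀(21.6/2.1) = 91.7 − 20.24 = 71.46 dB(A).
Σ 10^(L/10) = 2.347e+08 → L_total = 10·log₁₀(2.347e+08) = 83.70 dB(A).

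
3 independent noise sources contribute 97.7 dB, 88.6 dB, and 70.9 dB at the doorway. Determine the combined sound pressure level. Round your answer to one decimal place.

Incoherent sources combine by intensity addition: L_total = 10·log₁₀(Σ 10^(L_i/10)).
Σ 10^(L/10) = 10^(97.7/10) + 10^(88.6/10) + 10^(70.9/10) = 6.625e+09.
L_total = 10·log₁₀(6.625e+09) = 98.21 dB.

98.2 dB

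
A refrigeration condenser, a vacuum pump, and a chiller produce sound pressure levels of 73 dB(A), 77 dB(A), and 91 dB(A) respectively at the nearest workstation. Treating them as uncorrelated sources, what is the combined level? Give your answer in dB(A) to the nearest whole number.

For uncorrelated sources the intensities add, so convert each level to linear form, sum, and take 10·log₁₀ of the total.
Σ 10^(L/10) = 10^(73/10) + 10^(77/10) + 10^(91/10) = 1.329e+09.
L_total = 10·log₁₀(1.329e+09) = 91.24 dB(A).

91 dB(A)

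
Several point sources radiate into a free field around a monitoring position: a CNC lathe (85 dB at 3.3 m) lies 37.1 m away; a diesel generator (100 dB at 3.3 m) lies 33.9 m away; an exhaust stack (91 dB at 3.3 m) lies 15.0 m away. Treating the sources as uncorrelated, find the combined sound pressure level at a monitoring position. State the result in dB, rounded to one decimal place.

82.0 dB

Apply inverse-square spreading to bring every level to the receiver, then sum 10^(L/10).
CNC lathe: 85 − 20·log₁₀(37.1/3.3) = 85 − 21.02 = 63.98 dB.
diesel generator: 100 − 20·log₁₀(33.9/3.3) = 100 − 20.23 = 79.77 dB.
exhaust stack: 91 − 20·log₁₀(15.0/3.3) = 91 − 13.15 = 77.85 dB.
Σ 10^(L/10) = 1.582e+08 → L_total = 10·log₁₀(1.582e+08) = 81.99 dB.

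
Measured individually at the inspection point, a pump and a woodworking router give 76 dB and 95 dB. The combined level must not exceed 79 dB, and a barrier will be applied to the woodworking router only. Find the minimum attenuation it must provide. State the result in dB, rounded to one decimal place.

Fixed contribution from the other source: Σ 10^(L/10) = 10^(76/10) = 3.981e+07 (76.00 dB).
To meet 79 dB overall, the treated woodworking router may contribute at most 10^(79/10) − 3.981e+07 = 3.962e+07, i.e. 75.98 dB.
So the woodworking router must be reduced from 95 to 75.98 dB: IL = 19.02 dB.

19.0 dB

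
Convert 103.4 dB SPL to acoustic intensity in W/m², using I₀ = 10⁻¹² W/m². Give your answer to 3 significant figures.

I = I₀·10^(L/10) = 10⁻¹² × 10^(103.4/10) = 10^(-1.660).

0.0219 W/m²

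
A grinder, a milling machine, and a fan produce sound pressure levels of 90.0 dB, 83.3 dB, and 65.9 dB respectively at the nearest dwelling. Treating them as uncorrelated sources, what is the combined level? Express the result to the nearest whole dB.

91 dB

Incoherent sources combine by intensity addition: L_total = 10·log₁₀(Σ 10^(L_i/10)).
Σ 10^(L/10) = 10^(90.0/10) + 10^(83.3/10) + 10^(65.9/10) = 1.218e+09.
L_total = 10·log₁₀(1.218e+09) = 90.86 dB.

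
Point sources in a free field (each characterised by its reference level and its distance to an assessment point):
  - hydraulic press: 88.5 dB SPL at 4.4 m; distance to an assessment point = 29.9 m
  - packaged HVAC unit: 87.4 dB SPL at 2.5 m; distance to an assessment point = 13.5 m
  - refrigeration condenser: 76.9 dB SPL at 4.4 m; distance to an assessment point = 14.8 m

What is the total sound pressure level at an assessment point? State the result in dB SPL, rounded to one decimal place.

75.9 dB SPL

First find each source's level at the receiver (point-source: −20·log₁₀(r/r_ref)), then combine on an intensity basis.
hydraulic press: 88.5 − 20·log₁₀(29.9/4.4) = 88.5 − 16.64 = 71.86 dB SPL.
packaged HVAC unit: 87.4 − 20·log₁₀(13.5/2.5) = 87.4 − 14.65 = 72.75 dB SPL.
refrigeration condenser: 76.9 − 20·log₁₀(14.8/4.4) = 76.9 − 10.54 = 66.36 dB SPL.
Σ 10^(L/10) = 3.851e+07 → L_total = 10·log₁₀(3.851e+07) = 75.86 dB SPL.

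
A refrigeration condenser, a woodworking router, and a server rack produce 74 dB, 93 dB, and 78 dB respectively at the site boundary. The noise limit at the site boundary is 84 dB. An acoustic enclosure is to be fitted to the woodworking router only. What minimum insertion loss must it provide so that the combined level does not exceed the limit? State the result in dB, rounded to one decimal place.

10.9 dB

Fixed contribution from the other sources: Σ 10^(L/10) = 10^(74/10) + 10^(78/10) = 8.821e+07 (79.46 dB).
The limit corresponds to 10^(84/10) = 2.512e+08; subtracting the fixed part leaves 1.630e+08 for the woodworking router, i.e. 82.12 dB.
So the woodworking router must be reduced from 93 to 82.12 dB: IL = 10.88 dB.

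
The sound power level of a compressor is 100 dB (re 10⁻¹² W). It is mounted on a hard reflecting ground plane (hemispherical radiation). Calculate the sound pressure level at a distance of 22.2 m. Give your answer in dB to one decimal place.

Free-field hemispherical radiation: L_p = L_w − 10·log₁₀(2π·r²), r = 22.2 m.
2π·r² = 3097 m², 10·log₁₀ of that is 34.909 dB.
L_p = 100 − 34.909 = 65.09 dB.

65.1 dB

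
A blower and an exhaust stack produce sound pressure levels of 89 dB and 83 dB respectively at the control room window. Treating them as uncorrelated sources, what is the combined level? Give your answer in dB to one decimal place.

For uncorrelated sources the intensities add, so convert each level to linear form, sum, and take 10·log₁₀ of the total.
Σ 10^(L/10) = 10^(89/10) + 10^(83/10) = 9.939e+08.
L_total = 10·log₁₀(9.939e+08) = 89.97 dB.

90.0 dB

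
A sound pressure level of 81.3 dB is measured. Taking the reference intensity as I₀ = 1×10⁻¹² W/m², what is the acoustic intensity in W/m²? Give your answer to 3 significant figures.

0.000135 W/m²

I/I₀ = 10^(81.3/10) = 1.349e+08, so I = 1.349e+08 × 10⁻¹² W/m².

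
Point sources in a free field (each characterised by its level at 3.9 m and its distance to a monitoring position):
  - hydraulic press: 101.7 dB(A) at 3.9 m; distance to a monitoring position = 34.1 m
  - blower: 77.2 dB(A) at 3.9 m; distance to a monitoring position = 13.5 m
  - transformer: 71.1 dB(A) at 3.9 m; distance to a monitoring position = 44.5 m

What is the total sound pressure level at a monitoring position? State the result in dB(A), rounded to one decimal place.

Propagate each source to the receiver with L = L_ref − 20·log₁₀(r/r_ref), then add intensities.
hydraulic press: 101.7 − 20·log₁₀(34.1/3.9) = 101.7 − 18.83 = 82.87 dB(A).
blower: 77.2 − 20·log₁₀(13.5/3.9) = 77.2 − 10.79 = 66.41 dB(A).
transformer: 71.1 − 20·log₁₀(44.5/3.9) = 71.1 − 21.15 = 49.95 dB(A).
Σ 10^(L/10) = 1.980e+08 → L_total = 10·log₁₀(1.980e+08) = 82.97 dB(A).

83.0 dB(A)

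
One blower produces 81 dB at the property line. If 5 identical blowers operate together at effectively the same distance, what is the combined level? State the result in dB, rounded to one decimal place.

88.0 dB

With 5 equal, uncorrelated contributions the intensity is 5× that of one unit, giving a rise of 10·log₁₀ 5.
L_total = 81 + 10·log₁₀(5) = 81 + 6.990 = 87.99 dB.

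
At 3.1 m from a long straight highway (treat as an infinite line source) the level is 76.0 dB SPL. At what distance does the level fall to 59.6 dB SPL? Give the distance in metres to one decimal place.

135.3 m

The 16.4 dB drop corresponds to a distance ratio of 10^(16.4/10) for a line source.
r₂ = 3.1·10^((76.0−59.6)/10) = 3.1·10^(16.4/10) = 135.32 m.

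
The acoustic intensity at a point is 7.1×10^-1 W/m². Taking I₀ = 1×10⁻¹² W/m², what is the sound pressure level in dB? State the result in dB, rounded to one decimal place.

Dividing by I₀ shifts the exponent by 12: I/I₀ = 7.1×10^11.
L = 10·(0.8513 + 11) = 118.51 dB.

118.5 dB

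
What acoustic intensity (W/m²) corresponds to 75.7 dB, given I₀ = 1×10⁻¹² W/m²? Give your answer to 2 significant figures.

L = 10·log₁₀(I/I₀) ⇒ I = I₀·10^(L/10) = 10⁻¹² × 10^7.57.

3.7e-05 W/m²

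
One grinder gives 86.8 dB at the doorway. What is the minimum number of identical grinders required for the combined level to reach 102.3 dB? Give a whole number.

N identical sources give L₁ + 10·log₁₀ N, so require 10·log₁₀ N ≥ 102.3 − 86.8 = 15.5 dB.
N ≥ 10^(15.5/10) = 35.481, so N = 36.

36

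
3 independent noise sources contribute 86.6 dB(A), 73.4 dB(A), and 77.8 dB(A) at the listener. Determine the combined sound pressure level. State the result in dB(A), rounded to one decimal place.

For uncorrelated sources the intensities add, so convert each level to linear form, sum, and take 10·log₁₀ of the total.
Σ 10^(L/10) = 10^(86.6/10) + 10^(73.4/10) + 10^(77.8/10) = 5.392e+08.
L_total = 10·log₁₀(5.392e+08) = 87.32 dB(A).

87.3 dB(A)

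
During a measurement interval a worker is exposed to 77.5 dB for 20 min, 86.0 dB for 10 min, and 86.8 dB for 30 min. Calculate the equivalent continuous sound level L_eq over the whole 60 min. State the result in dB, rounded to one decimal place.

The energy average is taken in the linear domain: L_eq = 10·log₁₀[(Σ tᵢ·10^(Lᵢ/10))/T], T = 60 min.
Σ tᵢ·10^(Lᵢ/10) = 20·10^(77.5/10) + 10·10^(86.0/10) + 30·10^(86.8/10) = 1.946e+10.
L_eq = 10·log₁₀(1.946e+10/60) = 85.11 dB.

85.1 dB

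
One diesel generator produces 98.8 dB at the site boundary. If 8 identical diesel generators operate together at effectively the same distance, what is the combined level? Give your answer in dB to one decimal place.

N identical incoherent sources raise the level by 10·log₁₀ N.
L_total = 98.8 + 10·log₁₀(8) = 98.8 + 9.031 = 107.83 dB.

107.8 dB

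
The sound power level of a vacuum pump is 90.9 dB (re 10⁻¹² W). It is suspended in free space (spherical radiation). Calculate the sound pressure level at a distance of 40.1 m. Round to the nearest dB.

L_p = L_w − 10·log₁₀(4π·r²) with r = 40.1 m.
4π·r² = 2.021e+04 m², 10·log₁₀ of that is 43.055 dB.
L_p = 90.9 − 43.055 = 47.85 dB.

48 dB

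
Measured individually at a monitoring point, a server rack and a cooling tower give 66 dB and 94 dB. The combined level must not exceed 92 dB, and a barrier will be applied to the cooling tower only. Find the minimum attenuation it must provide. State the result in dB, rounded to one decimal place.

Fixed contribution from the other source: Σ 10^(L/10) = 10^(66/10) = 3.981e+06 (66.00 dB).
The limit corresponds to 10^(92/10) = 1.585e+09; subtracting the fixed part leaves 1.581e+09 for the cooling tower, i.e. 91.99 dB.
Required insertion loss = 94 − 91.99 = 2.01 dB.

2.0 dB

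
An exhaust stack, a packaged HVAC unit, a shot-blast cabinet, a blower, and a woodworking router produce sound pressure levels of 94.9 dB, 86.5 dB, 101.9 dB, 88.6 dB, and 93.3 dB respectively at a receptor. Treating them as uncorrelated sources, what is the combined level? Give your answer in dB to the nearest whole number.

103 dB

Incoherent sources combine by intensity addition: L_total = 10·log₁₀(Σ 10^(L_i/10)).
Σ 10^(L/10) = 10^(94.9/10) + 10^(86.5/10) + 10^(101.9/10) + 10^(88.6/10) + 10^(93.3/10) = 2.189e+10.
L_total = 10·log₁₀(2.189e+10) = 103.40 dB.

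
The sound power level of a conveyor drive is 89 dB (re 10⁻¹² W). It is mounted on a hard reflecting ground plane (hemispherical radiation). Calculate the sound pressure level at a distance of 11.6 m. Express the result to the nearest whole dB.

60 dB

L_p = L_w − 10·log₁₀(2π·r²) with r = 11.6 m.
2π·r² = 845.5 m², 10·log₁₀ of that is 29.271 dB.
L_p = 89 − 29.271 = 59.73 dB.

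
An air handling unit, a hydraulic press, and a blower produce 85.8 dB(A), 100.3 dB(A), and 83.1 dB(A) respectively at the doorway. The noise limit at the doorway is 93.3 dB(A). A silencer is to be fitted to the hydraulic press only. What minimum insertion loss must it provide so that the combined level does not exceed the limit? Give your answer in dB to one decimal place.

Fixed contribution from the other sources: Σ 10^(L/10) = 10^(85.8/10) + 10^(83.1/10) = 5.844e+08 (87.67 dB(A)).
The limit corresponds to 10^(93.3/10) = 2.138e+09; subtracting the fixed part leaves 1.554e+09 for the hydraulic press, i.e. 91.91 dB(A).
So the hydraulic press must be reduced from 100.3 to 91.91 dB(A): IL = 8.39 dB.

8.4 dB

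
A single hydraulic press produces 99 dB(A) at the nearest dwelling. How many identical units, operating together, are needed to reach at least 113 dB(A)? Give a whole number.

Need L₁ + 10·log₁₀ N ≥ 113, i.e. log₁₀ N ≥ 1.40.
N ≥ 10^(14.0/10) = 25.119, so N = 26.

26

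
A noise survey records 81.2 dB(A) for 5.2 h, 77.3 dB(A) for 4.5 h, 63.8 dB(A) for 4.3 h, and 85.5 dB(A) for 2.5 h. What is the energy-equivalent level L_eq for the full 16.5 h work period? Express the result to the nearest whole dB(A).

L_eq = 10·log₁₀[(1/T)·Σ tᵢ·10^(Lᵢ/10)] with T = 16.5 h.
Σ tᵢ·10^(Lᵢ/10) = 5.2·10^(81.2/10) + 4.5·10^(77.3/10) + 4.3·10^(63.8/10) + 2.5·10^(85.5/10) = 1.825e+09.
L_eq = 10·log₁₀(1.825e+09/16.5) = 80.44 dB(A).

80 dB(A)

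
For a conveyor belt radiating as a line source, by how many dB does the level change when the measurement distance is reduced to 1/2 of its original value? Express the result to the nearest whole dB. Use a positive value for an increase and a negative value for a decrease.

+3 dB

A line source loses 3 dB per doubling of distance; generally ΔL = −10·log₁₀(r₂/r₁).
ΔL = −10·log₁₀(0.5) = +3.01 dB.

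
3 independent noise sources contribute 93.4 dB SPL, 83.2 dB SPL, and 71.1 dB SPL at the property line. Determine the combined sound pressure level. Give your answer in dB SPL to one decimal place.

For uncorrelated sources the intensities add, so convert each level to linear form, sum, and take 10·log₁₀ of the total.
Σ 10^(L/10) = 10^(93.4/10) + 10^(83.2/10) + 10^(71.1/10) = 2.410e+09.
L_total = 10·log₁₀(2.410e+09) = 93.82 dB SPL.

93.8 dB SPL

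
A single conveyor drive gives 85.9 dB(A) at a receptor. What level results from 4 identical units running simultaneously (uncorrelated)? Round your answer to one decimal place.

L_total = L₁ + 10·log₁₀ N for N identical incoherent sources.
L_total = 85.9 + 10·log₁₀(4) = 85.9 + 6.021 = 91.92 dB(A).

91.9 dB(A)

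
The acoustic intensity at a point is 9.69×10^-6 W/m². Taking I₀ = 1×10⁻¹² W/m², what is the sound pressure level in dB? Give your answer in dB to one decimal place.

I/I₀ = 9.69×10^-6/10⁻¹² = 9.69×10^6, and L = 10·log₁₀(I/I₀).
L = 10·(0.9863 + 6) = 69.86 dB.

69.9 dB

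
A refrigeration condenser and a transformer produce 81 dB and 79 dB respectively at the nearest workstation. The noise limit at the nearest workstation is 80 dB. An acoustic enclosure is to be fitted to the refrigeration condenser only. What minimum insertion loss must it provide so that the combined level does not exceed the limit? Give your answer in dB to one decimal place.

7.9 dB

The untreated sources together contribute 10^(79/10) = 7.943e+07, i.e. 79.00 dB.
To meet 80 dB overall, the treated refrigeration condenser may contribute at most 10^(80/10) − 7.943e+07 = 2.057e+07, i.e. 73.13 dB.
So the refrigeration condenser must be reduced from 81 to 73.13 dB: IL = 7.87 dB.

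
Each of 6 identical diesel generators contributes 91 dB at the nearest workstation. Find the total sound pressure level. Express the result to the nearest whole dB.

99 dB

L_total = L₁ + 10·log₁₀ N for N identical incoherent sources.
L_total = 91 + 10·log₁₀(6) = 91 + 7.782 = 98.78 dB.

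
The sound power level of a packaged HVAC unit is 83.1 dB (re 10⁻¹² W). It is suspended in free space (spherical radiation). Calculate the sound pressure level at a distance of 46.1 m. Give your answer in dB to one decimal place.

38.8 dB

Free-field spherical radiation: L_p = L_w − 10·log₁₀(4π·r²), r = 46.1 m.
4π·r² = 2.671e+04 m², 10·log₁₀ of that is 44.266 dB.
L_p = 83.1 − 44.266 = 38.83 dB.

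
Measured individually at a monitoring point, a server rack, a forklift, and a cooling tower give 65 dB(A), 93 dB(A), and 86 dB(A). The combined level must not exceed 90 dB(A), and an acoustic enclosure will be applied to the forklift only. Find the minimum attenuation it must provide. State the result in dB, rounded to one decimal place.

Fixed contribution from the other sources: Σ 10^(L/10) = 10^(65/10) + 10^(86/10) = 4.013e+08 (86.03 dB(A)).
The limit corresponds to 10^(90/10) = 1.000e+09; subtracting the fixed part leaves 5.987e+08 for the forklift, i.e. 87.77 dB(A).
Required insertion loss = 93 − 87.77 = 5.23 dB.

5.2 dB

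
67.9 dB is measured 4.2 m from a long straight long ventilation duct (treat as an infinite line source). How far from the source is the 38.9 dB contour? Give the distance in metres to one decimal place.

3336.2 m

The 29.0 dB drop corresponds to a distance ratio of 10^(29.0/10) for a line source.
r₂ = 4.2·10^((67.9−38.9)/10) = 4.2·10^(29.0/10) = 3336.18 m.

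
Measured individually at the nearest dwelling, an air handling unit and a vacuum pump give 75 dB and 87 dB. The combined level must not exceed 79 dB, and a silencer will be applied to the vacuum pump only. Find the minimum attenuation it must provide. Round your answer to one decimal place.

10.2 dB

Fixed contribution from the other source: Σ 10^(L/10) = 10^(75/10) = 3.162e+07 (75.00 dB).
The limit corresponds to 10^(79/10) = 7.943e+07; subtracting the fixed part leaves 4.781e+07 for the vacuum pump, i.e. 76.80 dB.
Required insertion loss = 87 − 76.80 = 10.20 dB.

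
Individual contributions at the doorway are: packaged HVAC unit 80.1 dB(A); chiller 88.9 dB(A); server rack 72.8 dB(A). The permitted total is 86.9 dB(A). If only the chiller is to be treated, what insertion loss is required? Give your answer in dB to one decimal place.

Fixed contribution from the other sources: Σ 10^(L/10) = 10^(80.1/10) + 10^(72.8/10) = 1.214e+08 (80.84 dB(A)).
To meet 86.9 dB(A) overall, the treated chiller may contribute at most 10^(86.9/10) − 1.214e+08 = 3.684e+08, i.e. 85.66 dB(A).
So the chiller must be reduced from 88.9 to 85.66 dB(A): IL = 3.24 dB.

3.2 dB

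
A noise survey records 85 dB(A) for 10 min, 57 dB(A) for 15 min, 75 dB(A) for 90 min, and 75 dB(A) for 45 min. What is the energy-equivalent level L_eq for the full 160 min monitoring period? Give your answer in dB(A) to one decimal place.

Weight each interval's intensity by its duration and average over T = 160 min:
Σ tᵢ·10^(Lᵢ/10) = 10·10^(85/10) + 15·10^(57/10) + 90·10^(75/10) + 45·10^(75/10) = 7.439e+09.
L_eq = 10·log₁₀(7.439e+09/160) = 76.67 dB(A).

76.7 dB(A)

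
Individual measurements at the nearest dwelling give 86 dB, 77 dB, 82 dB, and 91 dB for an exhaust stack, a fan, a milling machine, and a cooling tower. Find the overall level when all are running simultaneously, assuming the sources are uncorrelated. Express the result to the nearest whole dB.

Incoherent sources combine by intensity addition: L_total = 10·log₁₀(Σ 10^(L_i/10)).
Σ 10^(L/10) = 10^(86/10) + 10^(77/10) + 10^(82/10) + 10^(91/10) = 1.866e+09.
L_total = 10·log₁₀(1.866e+09) = 92.71 dB.

93 dB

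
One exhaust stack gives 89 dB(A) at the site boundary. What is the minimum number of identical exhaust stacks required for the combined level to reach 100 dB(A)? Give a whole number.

13

N identical sources give L₁ + 10·log₁₀ N, so require 10·log₁₀ N ≥ 100 − 89 = 11.0 dB.
N ≥ 10^(11.0/10) = 12.589, so N = 13.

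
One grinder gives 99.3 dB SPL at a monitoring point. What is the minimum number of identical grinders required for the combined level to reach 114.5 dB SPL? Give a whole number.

N identical sources give L₁ + 10·log₁₀ N, so require 10·log₁₀ N ≥ 114.5 − 99.3 = 15.2 dB.
N ≥ 10^(15.2/10) = 33.113, so N = 34.

34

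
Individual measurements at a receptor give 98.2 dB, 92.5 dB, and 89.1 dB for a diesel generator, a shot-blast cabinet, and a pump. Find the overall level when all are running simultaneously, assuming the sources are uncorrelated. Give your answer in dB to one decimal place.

Incoherent sources combine by intensity addition: L_total = 10·log₁₀(Σ 10^(L_i/10)).
Σ 10^(L/10) = 10^(98.2/10) + 10^(92.5/10) + 10^(89.1/10) = 9.198e+09.
L_total = 10·log₁₀(9.198e+09) = 99.64 dB.

99.6 dB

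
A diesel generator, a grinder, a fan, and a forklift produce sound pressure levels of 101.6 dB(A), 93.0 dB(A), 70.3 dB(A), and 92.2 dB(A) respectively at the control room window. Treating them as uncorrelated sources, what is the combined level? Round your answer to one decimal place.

Incoherent sources combine by intensity addition: L_total = 10·log₁₀(Σ 10^(L_i/10)).
Σ 10^(L/10) = 10^(101.6/10) + 10^(93.0/10) + 10^(70.3/10) + 10^(92.2/10) = 1.812e+10.
L_total = 10·log₁₀(1.812e+10) = 102.58 dB(A).

102.6 dB(A)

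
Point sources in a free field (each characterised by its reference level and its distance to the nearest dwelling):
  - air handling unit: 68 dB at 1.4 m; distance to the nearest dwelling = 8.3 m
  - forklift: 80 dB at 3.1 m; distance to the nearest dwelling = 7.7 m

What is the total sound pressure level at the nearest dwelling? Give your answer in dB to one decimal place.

Propagate each source to the receiver with L = L_ref − 20·log₁₀(r/r_ref), then add intensities.
air handling unit: 68 − 20·log₁₀(8.3/1.4) = 68 − 15.46 = 52.54 dB.
forklift: 80 − 20·log₁₀(7.7/3.1) = 80 − 7.90 = 72.10 dB.
Σ 10^(L/10) = 1.639e+07 → L_total = 10·log₁₀(1.639e+07) = 72.15 dB.

72.1 dB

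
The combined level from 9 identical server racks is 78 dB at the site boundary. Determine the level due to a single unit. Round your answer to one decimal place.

68.5 dB

9 equal contributions raise the level by 10·log₁₀ 9 = 9.542 dB, so each unit alone gives 78 − 9.542.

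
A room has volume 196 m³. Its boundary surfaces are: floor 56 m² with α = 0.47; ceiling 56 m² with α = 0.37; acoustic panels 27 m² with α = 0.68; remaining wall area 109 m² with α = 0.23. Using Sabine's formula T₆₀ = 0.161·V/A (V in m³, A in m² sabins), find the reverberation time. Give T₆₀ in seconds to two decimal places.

0.35 s

Total absorption A = 56·0.47 + 56·0.37 + 27·0.68 + 109·0.23 = 90.47 m² sabins.
T₆₀ = 0.161 × 196 / 90.47 = 0.349 s.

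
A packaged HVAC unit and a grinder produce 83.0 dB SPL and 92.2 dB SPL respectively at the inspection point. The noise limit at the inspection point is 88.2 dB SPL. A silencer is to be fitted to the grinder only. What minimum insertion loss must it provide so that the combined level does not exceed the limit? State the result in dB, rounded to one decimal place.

The untreated sources together contribute 10^(83.0/10) = 1.995e+08, i.e. 83.00 dB SPL.
The limit corresponds to 10^(88.2/10) = 6.607e+08; subtracting the fixed part leaves 4.612e+08 for the grinder, i.e. 86.64 dB SPL.
Required insertion loss = 92.2 − 86.64 = 5.56 dB.

5.6 dB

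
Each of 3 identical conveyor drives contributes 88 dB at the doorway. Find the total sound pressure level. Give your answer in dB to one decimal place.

With 3 equal, uncorrelated contributions the intensity is 3× that of one unit, giving a rise of 10·log₁₀ 3.
L_total = 88 + 10·log₁₀(3) = 88 + 4.771 = 92.77 dB.

92.8 dB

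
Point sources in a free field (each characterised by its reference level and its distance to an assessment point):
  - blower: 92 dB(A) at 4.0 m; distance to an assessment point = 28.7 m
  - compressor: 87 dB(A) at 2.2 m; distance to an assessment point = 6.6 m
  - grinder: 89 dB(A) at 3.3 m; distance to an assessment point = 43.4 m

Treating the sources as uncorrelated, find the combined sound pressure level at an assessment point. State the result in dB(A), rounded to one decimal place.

Propagate each source to the receiver with L = L_ref − 20·log₁₀(r/r_ref), then add intensities.
blower: 92 − 20·log₁₀(28.7/4.0) = 92 − 17.12 = 74.88 dB(A).
compressor: 87 − 20·log₁₀(6.6/2.2) = 87 − 9.54 = 77.46 dB(A).
grinder: 89 − 20·log₁₀(43.4/3.3) = 89 − 22.38 = 66.62 dB(A).
Σ 10^(L/10) = 9.107e+07 → L_total = 10·log₁₀(9.107e+07) = 79.59 dB(A).

79.6 dB(A)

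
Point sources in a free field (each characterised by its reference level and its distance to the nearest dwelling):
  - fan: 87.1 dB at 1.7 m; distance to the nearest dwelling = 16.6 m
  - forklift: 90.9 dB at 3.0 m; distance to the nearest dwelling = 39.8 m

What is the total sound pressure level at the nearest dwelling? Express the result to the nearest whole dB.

Propagate each source to the receiver with L = L_ref − 20·log₁₀(r/r_ref), then add intensities.
fan: 87.1 − 20·log₁₀(16.6/1.7) = 87.1 − 19.79 = 67.31 dB.
forklift: 90.9 − 20·log₁₀(39.8/3.0) = 90.9 − 22.46 = 68.44 dB.
Σ 10^(L/10) = 1.237e+07 → L_total = 10·log₁₀(1.237e+07) = 70.92 dB.

71 dB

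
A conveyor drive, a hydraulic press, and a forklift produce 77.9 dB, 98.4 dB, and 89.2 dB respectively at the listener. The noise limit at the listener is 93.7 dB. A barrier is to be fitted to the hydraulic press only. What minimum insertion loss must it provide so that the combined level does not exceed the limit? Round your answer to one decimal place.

6.8 dB

The untreated sources together contribute 10^(77.9/10) + 10^(89.2/10) = 8.934e+08, i.e. 89.51 dB.
The limit corresponds to 10^(93.7/10) = 2.344e+09; subtracting the fixed part leaves 1.451e+09 for the hydraulic press, i.e. 91.62 dB.
So the hydraulic press must be reduced from 98.4 to 91.62 dB: IL = 6.78 dB.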